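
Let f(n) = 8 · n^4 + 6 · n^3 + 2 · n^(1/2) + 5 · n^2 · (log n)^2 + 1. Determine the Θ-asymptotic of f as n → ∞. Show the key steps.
f(n) ∈ Θ(n^4)

Compare the terms by growth order. For large n, n^a · (log n)^b dominates n^a' · (log n)^b' iff a > a', or (a = a' and b > b'). Ranking the 5 terms shows the dominant one is 8 · n^4. Hence f(n) ∈ Θ(n^4).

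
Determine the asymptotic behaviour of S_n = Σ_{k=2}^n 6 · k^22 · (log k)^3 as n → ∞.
S_n ~ 6 · n^23 · (log n)^3 / 23

By integral comparison, S_n = ∫_1^n 6 · x^22 · (log x)^3 dx + O(n^22 · (log n)^3). For the integral, the leading term of ∫_1^n x^22 (log x)^3 dx is n^23/23 · (log n)^3 (by repeated integration by parts; each step lowers the log-exponent and produces a relatively O(1/log n) correction). Hence S_n ~ 6 · n^23 · (log n)^3 / 23.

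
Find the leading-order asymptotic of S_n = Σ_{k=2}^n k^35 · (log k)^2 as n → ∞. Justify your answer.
S_n ~ n^36 · (log n)^2 / 36

By integral comparison, S_n = ∫_1^n x^35 · (log x)^2 dx + O(n^35 · (log n)^2). For the integral, the leading term of ∫_1^n x^35 (log x)^2 dx is n^36/36 · (log n)^2 (by repeated integration by parts; each step lowers the log-exponent and produces a relatively O(1/log n) correction). Hence S_n ~ n^36 · (log n)^2 / 36.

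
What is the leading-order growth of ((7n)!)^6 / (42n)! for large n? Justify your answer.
((7n)!)^6/(42n)! ~ ((2π·7n)^(5/2) / sqrt(6)) · 6^(−6·7n)  →  0

Write N = 7n. Stirling: N! ~ sqrt(2π N)(N/e)^N and (6N)! ~ sqrt(2π·6N)·(6N/e)^(6N).
  (N!)^6/(6N)! ~ (2π N)^(6/2) (N/e)^(6N) / [sqrt(2π·6N) (6N/e)^(6N)]
     = (2π N)^(6/2) / sqrt(2π·6N) · (N/(6N))^(6N)
     = (2π N)^((6−1)/2) / sqrt(6) · 6^(−6N).
Since 6^6 > 1, the factor 6^(−6N) decays exponentially, so the ratio → 0. Substituting N = 7n gives the stated form.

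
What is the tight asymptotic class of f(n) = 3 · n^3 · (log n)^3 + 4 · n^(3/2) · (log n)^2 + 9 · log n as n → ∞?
f(n) ∈ Θ(n^3 · (log n)^3)

Compare the terms by growth order. For large n, n^a · (log n)^b dominates n^a' · (log n)^b' iff a > a', or (a = a' and b > b'). Ranking the 3 terms shows the dominant one is 3 · n^3 · (log n)^3. Hence f(n) ∈ Θ(n^3 · (log n)^3).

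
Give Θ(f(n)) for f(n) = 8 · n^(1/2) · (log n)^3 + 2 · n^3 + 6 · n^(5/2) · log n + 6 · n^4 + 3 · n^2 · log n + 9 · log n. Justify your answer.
f(n) ∈ Θ(n^4)

Compare the terms by growth order. For large n, n^a · (log n)^b dominates n^a' · (log n)^b' iff a > a', or (a = a' and b > b'). Ranking the 6 terms shows the dominant one is 6 · n^4. Hence f(n) ∈ Θ(n^4).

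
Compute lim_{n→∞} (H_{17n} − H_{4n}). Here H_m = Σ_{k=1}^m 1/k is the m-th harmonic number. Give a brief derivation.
lim = ln(17/4)

Euler-Maclaurin gives H_m = ln m + γ + 1/(2m) + O(1/m^2). The γ and O(1/m) terms cancel in the difference:
  H_{17n} − H_{4n} = ln(17n) − ln(4n) + O(1/n) = ln(17/4) + O(1/n).
Hence the limit is ln(17/4).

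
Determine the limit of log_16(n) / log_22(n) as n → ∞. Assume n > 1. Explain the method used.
lim = ln(22) / ln(16) = log_16(22)

Change of base: log_16(n) = ln n / ln 16 and log_22(n) = ln n / ln 22. The ratio is (ln n / ln 16) · (ln 22 / ln n) = ln 22 / ln 16, a constant independent of n. So the limit is ln 22 / ln 16 = log_16(22).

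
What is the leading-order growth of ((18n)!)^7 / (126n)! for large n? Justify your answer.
((18n)!)^7/(126n)! ~ ((2π·18n)^(6/2) / sqrt(7)) · 7^(−7·18n)  →  0

Write N = 18n. Stirling: N! ~ sqrt(2π N)(N/e)^N and (7N)! ~ sqrt(2π·7N)·(7N/e)^(7N).
  (N!)^7/(7N)! ~ (2π N)^(7/2) (N/e)^(7N) / [sqrt(2π·7N) (7N/e)^(7N)]
     = (2π N)^(7/2) / sqrt(2π·7N) · (N/(7N))^(7N)
     = (2π N)^((7−1)/2) / sqrt(7) · 7^(−7N).
Since 7^7 > 1, the factor 7^(−7N) decays exponentially, so the ratio → 0. Substituting N = 18n gives the stated form.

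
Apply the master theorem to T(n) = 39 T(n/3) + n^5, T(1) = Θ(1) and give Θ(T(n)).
T(n) = Θ(n^5)

log_3 39 ≈ 3.335. f(n) = n^5 dominates n^(log_3 39) since 5 > 3.335, and the regularity condition a·f(n/b) = 39·(n/3)^5 = (39/243)·n^5 ≤ c·f(n) holds with c = 39/243 ≈ 0.16 < 1. So this is Case 3: T(n) = Θ(f(n)) = Θ(n^5).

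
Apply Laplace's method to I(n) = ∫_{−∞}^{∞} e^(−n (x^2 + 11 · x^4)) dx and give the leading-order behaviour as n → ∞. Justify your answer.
I(n) ~ sqrt(π/n)

φ(x) = x^2 + 11 · x^4 has its unique global minimum at x* = 0 (since φ'(x) = 2x + 44x^3 = 0 only at x = 0 for real x with both coefficients positive, and φ → ∞ as |x| → ∞). At x* = 0, φ(0) = 0 and φ''(0) = 2. Laplace's method then gives
  I(n) ~ sqrt(2π / (n · φ''(0))) · e^(−n φ(0)) = sqrt(2π / (2n)) = sqrt(π/n).
The 11 · x^4 term contributes only at subleading order (an O(1/n) relative correction).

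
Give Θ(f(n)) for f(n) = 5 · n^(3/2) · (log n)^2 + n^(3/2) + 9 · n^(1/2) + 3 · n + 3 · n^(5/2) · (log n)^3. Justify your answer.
f(n) ∈ Θ(n^(5/2) · (log n)^3)

Compare the terms by growth order. For large n, n^a · (log n)^b dominates n^a' · (log n)^b' iff a > a', or (a = a' and b > b'). Ranking the 5 terms shows the dominant one is 3 · n^(5/2) · (log n)^3. Hence f(n) ∈ Θ(n^(5/2) · (log n)^3).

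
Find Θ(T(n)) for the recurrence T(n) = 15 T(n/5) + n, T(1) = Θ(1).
T(n) = Θ(n^(log_5 15))

Master theorem: compare f(n) = n to n^(log_5 15) where log_5 15 ≈ 1.683. Since 1 < log_5 15, we have f(n) = O(n^(log_5 15 − ε)) for some ε > 0 — Case 1. Hence T(n) = Θ(n^(log_5 15)).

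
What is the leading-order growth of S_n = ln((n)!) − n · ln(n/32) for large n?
S_n ~ n · (ln 32 − 1) + O(ln n)

Stirling: ln((n)!) = n ln(n) − n + O(ln n).
  S_n = n ln(n) − n − n ln(n/32) + O(ln n)
      = n ln(n) − n ln n + n ln 32 − n + O(ln n)
      = n ln 32 − n + O(ln n)
      = n (ln 32 − 1) + O(ln n).
Numerically ln(32) − 1 ≈ 2.4657.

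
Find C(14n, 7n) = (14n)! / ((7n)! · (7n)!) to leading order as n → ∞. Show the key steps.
C(14n, 7n) ~ (4)^(7n) · sqrt(1/(π·7n))

Write N = 7n. Apply Stirling to each factorial:
  (2N)! ~ sqrt(2π·2N) · (2N/e)^(2N),
  N! ~ sqrt(2π N) · (N/e)^N,
  (1N)! ~ sqrt(2π·1N) · (1N/e)^(1N).
The exponential factors combine to (2N)^(2N) / (N^N · (1N)^(1N)) = 2^(2N)/1^(1N) = (2^2/1^1)^N = (4)^N.
The square-root prefactors combine to sqrt(2π·2N) / (sqrt(2π N)·sqrt(2π·1N)) = sqrt(2 / (2π·1·N)) = sqrt(1/(π·7n)).
Substituting N = 7n: C(14n, 7n) ~ (4)^(7n) · sqrt(1/(π·7n)).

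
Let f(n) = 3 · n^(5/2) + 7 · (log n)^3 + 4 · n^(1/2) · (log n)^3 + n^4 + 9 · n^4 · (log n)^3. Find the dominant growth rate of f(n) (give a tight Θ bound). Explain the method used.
f(n) ∈ Θ(n^4 · (log n)^3)

Compare the terms by growth order. For large n, n^a · (log n)^b dominates n^a' · (log n)^b' iff a > a', or (a = a' and b > b'). Ranking the 5 terms shows the dominant one is 9 · n^4 · (log n)^3. Hence f(n) ∈ Θ(n^4 · (log n)^3).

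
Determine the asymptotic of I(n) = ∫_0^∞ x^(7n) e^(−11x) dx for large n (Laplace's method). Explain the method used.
I(n) ~ (sqrt(2π·7n) / 11) · (7n/(11e))^(7n)

Write the integrand as exp(7n ln x − 11x) and set f(x) = 7n ln x − 11x. Then f'(x) = 7n/x − 11 = 0 at x* = 7n/11, and f''(x*) = −7n/x*^2 = −11^2/(7n). Laplace's method (interior maximum) gives
  I(n) ~ e^(f(x*)) · sqrt(2π / |f''(x*)|)
        = exp(7n ln(7n/11) − 7n) · sqrt(2π · 7n / 11^2)
        = (7n/11)^(7n) e^(−7n) · sqrt(2π·7n) / 11
        = (sqrt(2π·7n) / 11) · (7n/(11e))^(7n).
This matches Γ(7n+1)/11^(7n+1) with Stirling applied to Γ.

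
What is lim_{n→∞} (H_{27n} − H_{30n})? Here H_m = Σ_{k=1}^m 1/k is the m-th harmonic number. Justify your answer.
lim = ln(27/30) = ln(9/10)

Euler-Maclaurin gives H_m = ln m + γ + 1/(2m) + O(1/m^2). The γ and O(1/m) terms cancel in the difference:
  H_{27n} − H_{30n} = ln(27n) − ln(30n) + O(1/n) = ln(27/30) + O(1/n).
Hence the limit is ln(27/30) = ln(9/10).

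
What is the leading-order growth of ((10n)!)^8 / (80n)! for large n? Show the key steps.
((10n)!)^8/(80n)! ~ ((2π·10n)^(7/2) / sqrt(8)) · 8^(−8·10n)  →  0

Write N = 10n. Stirling: N! ~ sqrt(2π N)(N/e)^N and (8N)! ~ sqrt(2π·8N)·(8N/e)^(8N).
  (N!)^8/(8N)! ~ (2π N)^(8/2) (N/e)^(8N) / [sqrt(2π·8N) (8N/e)^(8N)]
     = (2π N)^(8/2) / sqrt(2π·8N) · (N/(8N))^(8N)
     = (2π N)^((8−1)/2) / sqrt(8) · 8^(−8N).
Since 8^8 > 1, the factor 8^(−8N) decays exponentially, so the ratio → 0. Substituting N = 10n gives the stated form.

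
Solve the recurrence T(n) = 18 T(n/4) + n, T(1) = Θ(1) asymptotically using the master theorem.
T(n) = Θ(n^(log_4 18))

Master theorem: compare f(n) = n to n^(log_4 18) where log_4 18 ≈ 2.085. Since 1 < log_4 18, we have f(n) = O(n^(log_4 18 − ε)) for some ε > 0 — Case 1. Hence T(n) = Θ(n^(log_4 18)).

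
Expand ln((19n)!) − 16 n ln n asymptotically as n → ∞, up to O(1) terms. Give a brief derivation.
ln((19n)!) − 16 n ln n = 3 n ln n + 19(ln 19 − 1) n + (1/2) ln(2π·19n) + O(1/n)

Stirling: ln((19n)!) = 19n ln(19n) − 19n + (1/2) ln(2π·19n) + O(1/n).
Expand 19n ln(19n) = 19n (ln n + ln 19) = 19n ln n + 19n ln 19.
Subtract 16n ln n: leading term is (19 − 16) n ln n = 3 n ln n. The next term is 19n ln 19 − 19n = 19(ln 19 − 1) n. Then the (1/2) ln(2π·19n) correction.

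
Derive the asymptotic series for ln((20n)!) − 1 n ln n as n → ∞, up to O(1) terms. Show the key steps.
ln((20n)!) − 1 n ln n = 19 n ln n + 20(ln 20 − 1) n + (1/2) ln(2π·20n) + O(1/n)

Stirling: ln((20n)!) = 20n ln(20n) − 20n + (1/2) ln(2π·20n) + O(1/n).
Expand 20n ln(20n) = 20n (ln n + ln 20) = 20n ln n + 20n ln 20.
Subtract 1n ln n: leading term is (20 − 1) n ln n = 19 n ln n. The next term is 20n ln 20 − 20n = 20(ln 20 − 1) n. Then the (1/2) ln(2π·20n) correction.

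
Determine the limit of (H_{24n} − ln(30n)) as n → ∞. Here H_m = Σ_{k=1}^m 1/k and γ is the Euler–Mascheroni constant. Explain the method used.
lim = ln(4/5) + γ

By Euler-Maclaurin, H_m = ln m + γ + O(1/m). So
  H_{24n} − ln(30n) = ln(24n) + γ − ln(30n) + O(1/n)
                       = ln(24/30) + γ + O(1/n).
Hence the limit is ln(24/30) + γ (= ln(4/5)).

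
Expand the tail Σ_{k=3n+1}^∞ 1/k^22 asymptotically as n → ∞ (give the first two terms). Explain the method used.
Σ_{k>3n} 1/k^22 = 1/(21 · (3n)^21) − 1/(2 · (3n)^22) + O(1/(3n)^23)

Compare to the integral: ∫_{3n}^∞ x^(−22) dx = [−x^(−21)/21]_{3n}^∞ = 1/((22−1)·(3n)^21). The Euler-Maclaurin correction adds −f(3n)/2 = −1/(2·(3n)^22). Euler-Maclaurin then gives
  Σ_{k>3n} 1/k^22 = ∫_{3n}^∞ dx/x^22 − 1/(2·(3n)^22) + O(1/(3n)^23).
(Equivalently this is ζ(22) − Σ_{k≤3n} 1/k^22.)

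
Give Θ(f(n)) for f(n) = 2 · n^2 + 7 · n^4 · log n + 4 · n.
f(n) ∈ Θ(n^4 · log n)

Compare the terms by growth order. For large n, n^a · (log n)^b dominates n^a' · (log n)^b' iff a > a', or (a = a' and b > b'). Ranking the 3 terms shows the dominant one is 7 · n^4 · log n. Hence f(n) ∈ Θ(n^4 · log n).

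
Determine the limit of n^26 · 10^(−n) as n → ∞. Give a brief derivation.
lim = 0

Exponentials with base > 1 dominate every fixed polynomial: for any fixed c, n^c / 10^n → 0 as n → ∞ (e.g. by the ratio test, or by writing 10^n = e^(n ln 10) and noting e^(n ln 10) / n^c → ∞). Hence n^26 · 10^(−n) = n^26 / 10^n → 0.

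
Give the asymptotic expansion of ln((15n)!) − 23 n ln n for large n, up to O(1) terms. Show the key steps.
ln((15n)!) − 23 n ln n = −8 n ln n + 15(ln 15 − 1) n + (1/2) ln(2π·15n) + O(1/n)

Stirling: ln((15n)!) = 15n ln(15n) − 15n + (1/2) ln(2π·15n) + O(1/n).
Expand 15n ln(15n) = 15n (ln n + ln 15) = 15n ln n + 15n ln 15.
Subtract 23n ln n: leading term is (15 − 23) n ln n = −8 n ln n. The next term is 15n ln 15 − 15n = 15(ln 15 − 1) n. Then the (1/2) ln(2π·15n) correction.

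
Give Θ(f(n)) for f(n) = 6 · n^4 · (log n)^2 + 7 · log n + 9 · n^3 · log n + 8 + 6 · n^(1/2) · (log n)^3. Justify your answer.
f(n) ∈ Θ(n^4 · (log n)^2)

Compare the terms by growth order. For large n, n^a · (log n)^b dominates n^a' · (log n)^b' iff a > a', or (a = a' and b > b'). Ranking the 5 terms shows the dominant one is 6 · n^4 · (log n)^2. Hence f(n) ∈ Θ(n^4 · (log n)^2).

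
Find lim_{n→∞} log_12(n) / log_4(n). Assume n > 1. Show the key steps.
lim = ln(4) / ln(12) = log_12(4)

Change of base: log_12(n) = ln n / ln 12 and log_4(n) = ln n / ln 4. The ratio is (ln n / ln 12) · (ln 4 / ln n) = ln 4 / ln 12, a constant independent of n. So the limit is ln 4 / ln 12 = log_12(4).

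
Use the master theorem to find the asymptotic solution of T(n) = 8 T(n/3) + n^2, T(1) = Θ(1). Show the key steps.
T(n) = Θ(n^2)

log_3 8 ≈ 1.893. f(n) = n^2 dominates n^(log_3 8) since 2 > 1.893, and the regularity condition a·f(n/b) = 8·(n/3)^2 = (8/9)·n^2 ≤ c·f(n) holds with c = 8/9 ≈ 0.889 < 1. So this is Case 3: T(n) = Θ(f(n)) = Θ(n^2).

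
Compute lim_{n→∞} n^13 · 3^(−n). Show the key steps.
lim = 0

Exponentials with base > 1 dominate every fixed polynomial: for any fixed c, n^c / 3^n → 0 as n → ∞ (e.g. by the ratio test, or by writing 3^n = e^(n ln 3) and noting e^(n ln 3) / n^c → ∞). Hence n^13 · 3^(−n) = n^13 / 3^n → 0.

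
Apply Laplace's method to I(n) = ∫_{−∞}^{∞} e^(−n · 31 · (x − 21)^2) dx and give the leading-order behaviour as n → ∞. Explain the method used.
I(n) = sqrt(π/(31n))

Here φ(x) = 31 · (x − 21)^2 has its unique minimum at x* = 21 with φ(x*) = 0 and φ''(x*) = 62. Laplace's method gives
  I(n) ~ e^(−n φ(x*)) · sqrt(2π / (n · φ''(x*))) = sqrt(2π / (62n)) = sqrt(π/(31n)).
This is exact: substituting u = (x − 21)·sqrt(31n) gives I(n) = (1/sqrt(31n)) ∫_{−∞}^{∞} e^(−u^2) du = sqrt(π/(31n)).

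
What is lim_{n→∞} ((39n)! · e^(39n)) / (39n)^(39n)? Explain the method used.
lim = ∞

Stirling: (39n)! ~ sqrt(2π·39n) · (39n/e)^(39n). Hence
  (39n)! · e^(39n) / (39n)^(39n) ~ sqrt(2π·39n) = sqrt(2π·39) · sqrt(n) → ∞.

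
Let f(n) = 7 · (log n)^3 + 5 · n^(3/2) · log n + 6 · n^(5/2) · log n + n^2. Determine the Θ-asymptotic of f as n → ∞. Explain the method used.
f(n) ∈ Θ(n^(5/2) · log n)

Compare the terms by growth order. For large n, n^a · (log n)^b dominates n^a' · (log n)^b' iff a > a', or (a = a' and b > b'). Ranking the 4 terms shows the dominant one is 6 · n^(5/2) · log n. Hence f(n) ∈ Θ(n^(5/2) · log n).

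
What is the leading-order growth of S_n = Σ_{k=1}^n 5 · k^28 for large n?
S_n ~ 5 · n^29 / 29

By integral comparison (Euler-Maclaurin), Σ_{k=1}^n 5 · k^28 = 5 · ∫_0^n x^28 dx + O(n^28) = 5 · n^29/29 + O(n^28). (Equivalently, Faulhaber's formula gives the same leading term.)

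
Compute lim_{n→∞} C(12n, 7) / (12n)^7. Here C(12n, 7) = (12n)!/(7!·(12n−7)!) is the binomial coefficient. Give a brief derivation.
lim = 1/7! = 1/5040

With N = 12n → ∞: C(N, 7) / N^7 = [N(N−1)…(N−6)] / (7! · N^7) = (1/7!) · 1 · (1 − 1/(12n)) · … · (1 − 6/(12n)). Each factor → 1 as N → ∞, so the limit is 1/7! = 1/5040.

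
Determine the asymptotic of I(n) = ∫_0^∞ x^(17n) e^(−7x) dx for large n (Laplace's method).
I(n) ~ (sqrt(2π·17n) / 7) · (17n/(7e))^(17n)

Write the integrand as exp(17n ln x − 7x) and set f(x) = 17n ln x − 7x. Then f'(x) = 17n/x − 7 = 0 at x* = 17n/7, and f''(x*) = −17n/x*^2 = −7^2/(17n). Laplace's method (interior maximum) gives
  I(n) ~ e^(f(x*)) · sqrt(2π / |f''(x*)|)
        = exp(17n ln(17n/7) − 17n) · sqrt(2π · 17n / 7^2)
        = (17n/7)^(17n) e^(−17n) · sqrt(2π·17n) / 7
        = (sqrt(2π·17n) / 7) · (17n/(7e))^(17n).
This matches Γ(17n+1)/7^(17n+1) with Stirling applied to Γ.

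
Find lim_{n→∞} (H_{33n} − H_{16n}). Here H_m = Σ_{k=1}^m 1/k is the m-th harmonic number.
lim = ln(33/16)

Euler-Maclaurin gives H_m = ln m + γ + 1/(2m) + O(1/m^2). The γ and O(1/m) terms cancel in the difference:
  H_{33n} − H_{16n} = ln(33n) − ln(16n) + O(1/n) = ln(33/16) + O(1/n).
Hence the limit is ln(33/16).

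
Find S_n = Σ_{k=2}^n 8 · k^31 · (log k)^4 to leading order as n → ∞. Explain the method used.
S_n ~ n^32 · (log n)^4 / 4

By integral comparison, S_n = ∫_1^n 8 · x^31 · (log x)^4 dx + O(n^31 · (log n)^4). For the integral, the leading term of ∫_1^n x^31 (log x)^4 dx is n^32/32 · (log n)^4 (by repeated integration by parts; each step lowers the log-exponent and produces a relatively O(1/log n) correction). Hence S_n ~ n^32 · (log n)^4 / 4.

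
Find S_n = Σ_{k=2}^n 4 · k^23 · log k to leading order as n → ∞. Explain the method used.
S_n ~ n^24 log n / 6 − n^24 / 144

By integral comparison, S_n = ∫_1^n 4 · x^23 · log x dx + O(n^23 · log n). For the integral, ∫ x^23 log x dx = n^24 log n / 24 − n^24/576 (integration by parts). Hence S_n ~ n^24 log n / 6 − n^24 / 144.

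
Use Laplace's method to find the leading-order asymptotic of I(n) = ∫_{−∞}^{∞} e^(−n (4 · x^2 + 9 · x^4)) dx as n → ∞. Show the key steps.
I(n) ~ sqrt(π/(4n))

φ(x) = 4 · x^2 + 9 · x^4 has its unique global minimum at x* = 0 (since φ'(x) = 8x + 36x^3 = 0 only at x = 0 for real x with both coefficients positive, and φ → ∞ as |x| → ∞). At x* = 0, φ(0) = 0 and φ''(0) = 8. Laplace's method then gives
  I(n) ~ sqrt(2π / (n · φ''(0))) · e^(−n φ(0)) = sqrt(2π / (8n)) = sqrt(π/(4n)).
The 9 · x^4 term contributes only at subleading order (an O(1/n) relative correction).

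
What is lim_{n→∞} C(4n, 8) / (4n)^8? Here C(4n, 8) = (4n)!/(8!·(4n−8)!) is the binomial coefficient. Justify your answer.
lim = 1/8! = 1/40320

With N = 4n → ∞: C(N, 8) / N^8 = [N(N−1)…(N−7)] / (8! · N^8) = (1/8!) · 1 · (1 − 1/(4n)) · … · (1 − 7/(4n)). Each factor → 1 as N → ∞, so the limit is 1/8! = 1/40320.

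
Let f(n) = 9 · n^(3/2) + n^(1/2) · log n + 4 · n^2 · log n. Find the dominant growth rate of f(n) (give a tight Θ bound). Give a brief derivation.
f(n) ∈ Θ(n^2 · log n)

Compare the terms by growth order. For large n, n^a · (log n)^b dominates n^a' · (log n)^b' iff a > a', or (a = a' and b > b'). Ranking the 3 terms shows the dominant one is 4 · n^2 · log n. Hence f(n) ∈ Θ(n^2 · log n).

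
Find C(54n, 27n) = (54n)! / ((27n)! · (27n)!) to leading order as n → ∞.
C(54n, 27n) ~ (4)^(27n) · sqrt(1/(π·27n))

Write N = 27n. Apply Stirling to each factorial:
  (2N)! ~ sqrt(2π·2N) · (2N/e)^(2N),
  N! ~ sqrt(2π N) · (N/e)^N,
  (1N)! ~ sqrt(2π·1N) · (1N/e)^(1N).
The exponential factors combine to (2N)^(2N) / (N^N · (1N)^(1N)) = 2^(2N)/1^(1N) = (2^2/1^1)^N = (4)^N.
The square-root prefactors combine to sqrt(2π·2N) / (sqrt(2π N)·sqrt(2π·1N)) = sqrt(2 / (2π·1·N)) = sqrt(1/(π·27n)).
Substituting N = 27n: C(54n, 27n) ~ (4)^(27n) · sqrt(1/(π·27n)).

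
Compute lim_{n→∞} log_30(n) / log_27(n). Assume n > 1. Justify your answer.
lim = ln(27) / ln(30) = log_30(27)

Change of base: log_30(n) = ln n / ln 30 and log_27(n) = ln n / ln 27. The ratio is (ln n / ln 30) · (ln 27 / ln n) = ln 27 / ln 30, a constant independent of n. So the limit is ln 27 / ln 30 = log_30(27).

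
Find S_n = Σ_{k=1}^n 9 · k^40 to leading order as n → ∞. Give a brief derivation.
S_n ~ 9 · n^41 / 41

By integral comparison (Euler-Maclaurin), Σ_{k=1}^n 9 · k^40 = 9 · ∫_0^n x^40 dx + O(n^40) = 9 · n^41/41 + O(n^40). (Equivalently, Faulhaber's formula gives the same leading term.)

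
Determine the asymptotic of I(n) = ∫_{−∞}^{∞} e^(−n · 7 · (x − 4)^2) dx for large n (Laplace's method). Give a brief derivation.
I(n) = sqrt(π/(7n))

Here φ(x) = 7 · (x − 4)^2 has its unique minimum at x* = 4 with φ(x*) = 0 and φ''(x*) = 14. Laplace's method gives
  I(n) ~ e^(−n φ(x*)) · sqrt(2π / (n · φ''(x*))) = sqrt(2π / (14n)) = sqrt(π/(7n)).
This is exact: substituting u = (x − 4)·sqrt(7n) gives I(n) = (1/sqrt(7n)) ∫_{−∞}^{∞} e^(−u^2) du = sqrt(π/(7n)).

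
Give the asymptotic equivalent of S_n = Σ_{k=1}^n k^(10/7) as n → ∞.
S_n ~ (7/17) · n^(17/7)

Integral comparison: Σ_{k=1}^n k^(10/7) = ∫_0^n x^(10/7) dx + O(n^(10/7)). The integral is n^(1 + 10/7) / (1 + 10/7) = n^((10+7)/7) / ((10+7)/7) = (7/17) · n^(17/7).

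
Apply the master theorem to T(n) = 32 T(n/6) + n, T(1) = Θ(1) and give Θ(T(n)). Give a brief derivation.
T(n) = Θ(n^(log_6 32))

Master theorem: compare f(n) = n to n^(log_6 32) where log_6 32 ≈ 1.934. Since 1 < log_6 32, we have f(n) = O(n^(log_6 32 − ε)) for some ε > 0 — Case 1. Hence T(n) = Θ(n^(log_6 32)).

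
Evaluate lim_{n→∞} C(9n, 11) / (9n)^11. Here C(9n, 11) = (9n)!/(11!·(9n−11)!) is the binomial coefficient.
lim = 1/11! = 1/39916800

With N = 9n → ∞: C(N, 11) / N^11 = [N(N−1)…(N−10)] / (11! · N^11) = (1/11!) · 1 · (1 − 1/(9n)) · … · (1 − 10/(9n)). Each factor → 1 as N → ∞, so the limit is 1/11! = 1/39916800.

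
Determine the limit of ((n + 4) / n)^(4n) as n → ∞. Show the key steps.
lim = e^16

Rewrite as (1 + 4/n)^(4n). By the standard limit (1 + x/n)^n → e^x, we have (1 + 4/n)^n → e^4, and raising to the 4th power gives e^16.
More precisely, ln[(1 + 4/n)^(4n)] = 4n · ln(1 + 4/n) = 4n · (4/n + O(1/n^2)) = 16 + O(1/n) → 16.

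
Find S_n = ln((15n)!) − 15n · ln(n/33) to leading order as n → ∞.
S_n ~ 15n · (ln 495 − 1) + O(ln n)

Stirling: ln((15n)!) = 15n ln(15n) − 15n + O(ln n).
  S_n = 15n ln(15n) − 15n − 15n ln(n/33) + O(ln n)
      = 15n ln(15n) − 15n ln n + 15n ln 33 − 15n + O(ln n)
      = 15n ln 15 + 15n ln 33 − 15n + O(ln n)
      = 15n (ln 495 − 1) + O(ln n).
Numerically ln(495) − 1 ≈ 5.2046.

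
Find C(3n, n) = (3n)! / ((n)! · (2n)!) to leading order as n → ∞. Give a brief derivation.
C(3n, n) ~ (27/4)^(n) · sqrt(3/(4π·n))

Write N = n. Apply Stirling to each factorial:
  (3N)! ~ sqrt(2π·3N) · (3N/e)^(3N),
  N! ~ sqrt(2π N) · (N/e)^N,
  (2N)! ~ sqrt(2π·2N) · (2N/e)^(2N).
The exponential factors combine to (3N)^(3N) / (N^N · (2N)^(2N)) = 3^(3N)/2^(2N) = (3^3/2^2)^N = (27/4)^N.
The square-root prefactors combine to sqrt(2π·3N) / (sqrt(2π N)·sqrt(2π·2N)) = sqrt(3 / (2π·2·N)) = sqrt(3/(4π·n)).
Substituting N = n: C(3n, n) ~ (27/4)^(n) · sqrt(3/(4π·n)).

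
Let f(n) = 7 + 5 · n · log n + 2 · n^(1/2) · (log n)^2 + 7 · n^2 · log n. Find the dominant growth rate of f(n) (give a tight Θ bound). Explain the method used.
f(n) ∈ Θ(n^2 · log n)

Compare the terms by growth order. For large n, n^a · (log n)^b dominates n^a' · (log n)^b' iff a > a', or (a = a' and b > b'). Ranking the 4 terms shows the dominant one is 7 · n^2 · log n. Hence f(n) ∈ Θ(n^2 · log n).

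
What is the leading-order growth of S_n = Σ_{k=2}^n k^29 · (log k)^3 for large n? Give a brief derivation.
S_n ~ n^30 · (log n)^3 / 30

By integral comparison, S_n = ∫_1^n x^29 · (log x)^3 dx + O(n^29 · (log n)^3). For the integral, the leading term of ∫_1^n x^29 (log x)^3 dx is n^30/30 · (log n)^3 (by repeated integration by parts; each step lowers the log-exponent and produces a relatively O(1/log n) correction). Hence S_n ~ n^30 · (log n)^3 / 30.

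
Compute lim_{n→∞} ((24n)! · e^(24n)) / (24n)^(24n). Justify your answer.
lim = ∞

Stirling: (24n)! ~ sqrt(2π·24n) · (24n/e)^(24n). Hence
  (24n)! · e^(24n) / (24n)^(24n) ~ sqrt(2π·24n) = sqrt(2π·24) · sqrt(n) → ∞.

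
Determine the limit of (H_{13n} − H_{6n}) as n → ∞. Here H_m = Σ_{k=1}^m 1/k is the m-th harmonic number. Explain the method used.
lim = ln(13/6)

Euler-Maclaurin gives H_m = ln m + γ + 1/(2m) + O(1/m^2). The γ and O(1/m) terms cancel in the difference:
  H_{13n} − H_{6n} = ln(13n) − ln(6n) + O(1/n) = ln(13/6) + O(1/n).
Hence the limit is ln(13/6).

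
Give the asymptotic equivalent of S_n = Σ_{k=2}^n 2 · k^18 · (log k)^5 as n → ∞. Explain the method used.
S_n ~ 2 · n^19 · (log n)^5 / 19

By integral comparison, S_n = ∫_1^n 2 · x^18 · (log x)^5 dx + O(n^18 · (log n)^5). For the integral, the leading term of ∫_1^n x^18 (log x)^5 dx is n^19/19 · (log n)^5 (by repeated integration by parts; each step lowers the log-exponent and produces a relatively O(1/log n) correction). Hence S_n ~ 2 · n^19 · (log n)^5 / 19.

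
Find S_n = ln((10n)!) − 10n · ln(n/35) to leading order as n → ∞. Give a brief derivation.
S_n ~ 10n · (ln 350 − 1) + O(ln n)

Stirling: ln((10n)!) = 10n ln(10n) − 10n + O(ln n).
  S_n = 10n ln(10n) − 10n − 10n ln(n/35) + O(ln n)
      = 10n ln(10n) − 10n ln n + 10n ln 35 − 10n + O(ln n)
      = 10n ln 10 + 10n ln 35 − 10n + O(ln n)
      = 10n (ln 350 − 1) + O(ln n).
Numerically ln(350) − 1 ≈ 4.8579.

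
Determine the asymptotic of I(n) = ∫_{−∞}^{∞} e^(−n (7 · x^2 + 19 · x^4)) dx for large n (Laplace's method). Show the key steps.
I(n) ~ sqrt(π/(7n))

φ(x) = 7 · x^2 + 19 · x^4 has its unique global minimum at x* = 0 (since φ'(x) = 14x + 76x^3 = 0 only at x = 0 for real x with both coefficients positive, and φ → ∞ as |x| → ∞). At x* = 0, φ(0) = 0 and φ''(0) = 14. Laplace's method then gives
  I(n) ~ sqrt(2π / (n · φ''(0))) · e^(−n φ(0)) = sqrt(2π / (14n)) = sqrt(π/(7n)).
The 19 · x^4 term contributes only at subleading order (an O(1/n) relative correction).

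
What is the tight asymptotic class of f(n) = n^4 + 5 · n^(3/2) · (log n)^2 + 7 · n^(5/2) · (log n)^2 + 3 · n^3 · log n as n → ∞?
f(n) ∈ Θ(n^4)

Compare the terms by growth order. For large n, n^a · (log n)^b dominates n^a' · (log n)^b' iff a > a', or (a = a' and b > b'). Ranking the 4 terms shows the dominant one is n^4. Hence f(n) ∈ Θ(n^4).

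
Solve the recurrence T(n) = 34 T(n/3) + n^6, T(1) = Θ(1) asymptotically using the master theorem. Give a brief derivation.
T(n) = Θ(n^6)

log_3 34 ≈ 3.210. f(n) = n^6 dominates n^(log_3 34) since 6 > 3.210, and the regularity condition a·f(n/b) = 34·(n/3)^6 = (34/729)·n^6 ≤ c·f(n) holds with c = 34/729 ≈ 0.0466 < 1. So this is Case 3: T(n) = Θ(f(n)) = Θ(n^6).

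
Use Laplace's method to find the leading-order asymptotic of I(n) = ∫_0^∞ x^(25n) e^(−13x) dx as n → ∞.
I(n) ~ (sqrt(2π·25n) / 13) · (25n/(13e))^(25n)

Write the integrand as exp(25n ln x − 13x) and set f(x) = 25n ln x − 13x. Then f'(x) = 25n/x − 13 = 0 at x* = 25n/13, and f''(x*) = −25n/x*^2 = −13^2/(25n). Laplace's method (interior maximum) gives
  I(n) ~ e^(f(x*)) · sqrt(2π / |f''(x*)|)
        = exp(25n ln(25n/13) − 25n) · sqrt(2π · 25n / 13^2)
        = (25n/13)^(25n) e^(−25n) · sqrt(2π·25n) / 13
        = (sqrt(2π·25n) / 13) · (25n/(13e))^(25n).
This matches Γ(25n+1)/13^(25n+1) with Stirling applied to Γ.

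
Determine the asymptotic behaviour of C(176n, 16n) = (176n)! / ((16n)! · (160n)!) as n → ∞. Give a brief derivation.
C(176n, 16n) ~ (285311670611/10000000000)^(16n) · sqrt(11/(20π·16n))

Write N = 16n. Apply Stirling to each factorial:
  (11N)! ~ sqrt(2π·11N) · (11N/e)^(11N),
  N! ~ sqrt(2π N) · (N/e)^N,
  (10N)! ~ sqrt(2π·10N) · (10N/e)^(10N).
The exponential factors combine to (11N)^(11N) / (N^N · (10N)^(10N)) = 11^(11N)/10^(10N) = (11^11/10^10)^N = (285311670611/10000000000)^N.
The square-root prefactors combine to sqrt(2π·11N) / (sqrt(2π N)·sqrt(2π·10N)) = sqrt(11 / (2π·10·N)) = sqrt(11/(20π·16n)).
Substituting N = 16n: C(176n, 16n) ~ (285311670611/10000000000)^(16n) · sqrt(11/(20π·16n)).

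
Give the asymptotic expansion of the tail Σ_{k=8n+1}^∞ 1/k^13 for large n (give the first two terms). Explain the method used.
Σ_{k>8n} 1/k^13 = 1/(12 · (8n)^12) − 1/(2 · (8n)^13) + O(1/(8n)^14)

Compare to the integral: ∫_{8n}^∞ x^(−13) dx = [−x^(−12)/12]_{8n}^∞ = 1/((13−1)·(8n)^12). The Euler-Maclaurin correction adds −f(8n)/2 = −1/(2·(8n)^13). Euler-Maclaurin then gives
  Σ_{k>8n} 1/k^13 = ∫_{8n}^∞ dx/x^13 − 1/(2·(8n)^13) + O(1/(8n)^14).
(Equivalently this is ζ(13) − Σ_{k≤8n} 1/k^13.)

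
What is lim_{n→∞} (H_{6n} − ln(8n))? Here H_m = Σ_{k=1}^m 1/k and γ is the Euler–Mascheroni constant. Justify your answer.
lim = ln(3/4) + γ

By Euler-Maclaurin, H_m = ln m + γ + O(1/m). So
  H_{6n} − ln(8n) = ln(6n) + γ − ln(8n) + O(1/n)
                       = ln(6/8) + γ + O(1/n).
Hence the limit is ln(6/8) + γ (= ln(3/4)).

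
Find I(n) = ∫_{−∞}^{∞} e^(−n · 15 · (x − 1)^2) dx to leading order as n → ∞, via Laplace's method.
I(n) = sqrt(π/(15n))

Here φ(x) = 15 · (x − 1)^2 has its unique minimum at x* = 1 with φ(x*) = 0 and φ''(x*) = 30. Laplace's method gives
  I(n) ~ e^(−n φ(x*)) · sqrt(2π / (n · φ''(x*))) = sqrt(2π / (30n)) = sqrt(π/(15n)).
This is exact: substituting u = (x − 1)·sqrt(15n) gives I(n) = (1/sqrt(15n)) ∫_{−∞}^{∞} e^(−u^2) du = sqrt(π/(15n)).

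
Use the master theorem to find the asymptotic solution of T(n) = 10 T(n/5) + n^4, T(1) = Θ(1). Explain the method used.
T(n) = Θ(n^4)

log_5 10 ≈ 1.431. f(n) = n^4 dominates n^(log_5 10) since 4 > 1.431, and the regularity condition a·f(n/b) = 10·(n/5)^4 = (10/625)·n^4 ≤ c·f(n) holds with c = 10/625 ≈ 0.016 < 1. So this is Case 3: T(n) = Θ(f(n)) = Θ(n^4).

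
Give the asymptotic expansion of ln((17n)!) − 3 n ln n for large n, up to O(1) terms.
ln((17n)!) − 3 n ln n = 14 n ln n + 17(ln 17 − 1) n + (1/2) ln(2π·17n) + O(1/n)

Stirling: ln((17n)!) = 17n ln(17n) − 17n + (1/2) ln(2π·17n) + O(1/n).
Expand 17n ln(17n) = 17n (ln n + ln 17) = 17n ln n + 17n ln 17.
Subtract 3n ln n: leading term is (17 − 3) n ln n = 14 n ln n. The next term is 17n ln 17 − 17n = 17(ln 17 − 1) n. Then the (1/2) ln(2π·17n) correction.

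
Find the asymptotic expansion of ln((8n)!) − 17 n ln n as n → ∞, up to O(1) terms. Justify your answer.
ln((8n)!) − 17 n ln n = −9 n ln n + 8(ln 8 − 1) n + (1/2) ln(2π·8n) + O(1/n)

Stirling: ln((8n)!) = 8n ln(8n) − 8n + (1/2) ln(2π·8n) + O(1/n).
Expand 8n ln(8n) = 8n (ln n + ln 8) = 8n ln n + 8n ln 8.
Subtract 17n ln n: leading term is (8 − 17) n ln n = −9 n ln n. The next term is 8n ln 8 − 8n = 8(ln 8 − 1) n. Then the (1/2) ln(2π·8n) correction.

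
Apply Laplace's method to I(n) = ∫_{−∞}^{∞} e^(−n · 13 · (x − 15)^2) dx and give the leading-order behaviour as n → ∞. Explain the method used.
I(n) = sqrt(π/(13n))

Here φ(x) = 13 · (x − 15)^2 has its unique minimum at x* = 15 with φ(x*) = 0 and φ''(x*) = 26. Laplace's method gives
  I(n) ~ e^(−n φ(x*)) · sqrt(2π / (n · φ''(x*))) = sqrt(2π / (26n)) = sqrt(π/(13n)).
This is exact: substituting u = (x − 15)·sqrt(13n) gives I(n) = (1/sqrt(13n)) ∫_{−∞}^{∞} e^(−u^2) du = sqrt(π/(13n)).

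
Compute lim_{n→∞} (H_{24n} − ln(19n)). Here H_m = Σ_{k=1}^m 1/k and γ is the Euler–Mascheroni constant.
lim = ln(24/19) + γ

By Euler-Maclaurin, H_m = ln m + γ + O(1/m). So
  H_{24n} − ln(19n) = ln(24n) + γ − ln(19n) + O(1/n)
                       = ln(24/19) + γ + O(1/n).
Hence the limit is ln(24/19) + γ.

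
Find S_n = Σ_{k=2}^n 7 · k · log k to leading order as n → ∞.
S_n ~ 7 · n^2 log n / 2 − 7 · n^2 / 4

By integral comparison, S_n = ∫_1^n 7 · x · log x dx + O(n · log n). For the integral, ∫ x^1 log x dx = n^2 log n / 2 − n^2/4 (integration by parts). Hence S_n ~ 7 · n^2 log n / 2 − 7 · n^2 / 4.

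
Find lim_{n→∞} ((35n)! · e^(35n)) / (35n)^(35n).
lim = ∞

Stirling: (35n)! ~ sqrt(2π·35n) · (35n/e)^(35n). Hence
  (35n)! · e^(35n) / (35n)^(35n) ~ sqrt(2π·35n) = sqrt(2π·35) · sqrt(n) → ∞.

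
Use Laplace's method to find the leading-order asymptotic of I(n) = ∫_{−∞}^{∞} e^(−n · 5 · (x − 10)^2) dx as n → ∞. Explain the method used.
I(n) = sqrt(π/(5n))

Here φ(x) = 5 · (x − 10)^2 has its unique minimum at x* = 10 with φ(x*) = 0 and φ''(x*) = 10. Laplace's method gives
  I(n) ~ e^(−n φ(x*)) · sqrt(2π / (n · φ''(x*))) = sqrt(2π / (10n)) = sqrt(π/(5n)).
This is exact: substituting u = (x − 10)·sqrt(5n) gives I(n) = (1/sqrt(5n)) ∫_{−∞}^{∞} e^(−u^2) du = sqrt(π/(5n)).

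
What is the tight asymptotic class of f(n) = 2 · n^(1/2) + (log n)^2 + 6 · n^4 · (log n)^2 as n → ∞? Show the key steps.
f(n) ∈ Θ(n^4 · (log n)^2)

Compare the terms by growth order. For large n, n^a · (log n)^b dominates n^a' · (log n)^b' iff a > a', or (a = a' and b > b'). Ranking the 3 terms shows the dominant one is 6 · n^4 · (log n)^2. Hence f(n) ∈ Θ(n^4 · (log n)^2).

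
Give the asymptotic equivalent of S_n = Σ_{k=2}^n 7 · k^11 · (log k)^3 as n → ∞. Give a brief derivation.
S_n ~ 7 · n^12 · (log n)^3 / 12

By integral comparison, S_n = ∫_1^n 7 · x^11 · (log x)^3 dx + O(n^11 · (log n)^3). For the integral, the leading term of ∫_1^n x^11 (log x)^3 dx is n^12/12 · (log n)^3 (by repeated integration by parts; each step lowers the log-exponent and produces a relatively O(1/log n) correction). Hence S_n ~ 7 · n^12 · (log n)^3 / 12.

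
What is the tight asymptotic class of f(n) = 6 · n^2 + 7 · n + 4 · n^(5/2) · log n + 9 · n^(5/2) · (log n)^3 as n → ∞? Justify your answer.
f(n) ∈ Θ(n^(5/2) · (log n)^3)

Compare the terms by growth order. For large n, n^a · (log n)^b dominates n^a' · (log n)^b' iff a > a', or (a = a' and b > b'). Ranking the 4 terms shows the dominant one is 9 · n^(5/2) · (log n)^3. Hence f(n) ∈ Θ(n^(5/2) · (log n)^3).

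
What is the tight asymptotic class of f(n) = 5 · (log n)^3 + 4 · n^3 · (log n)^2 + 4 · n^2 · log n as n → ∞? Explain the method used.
f(n) ∈ Θ(n^3 · (log n)^2)

Compare the terms by growth order. For large n, n^a · (log n)^b dominates n^a' · (log n)^b' iff a > a', or (a = a' and b > b'). Ranking the 3 terms shows the dominant one is 4 · n^3 · (log n)^2. Hence f(n) ∈ Θ(n^3 · (log n)^2).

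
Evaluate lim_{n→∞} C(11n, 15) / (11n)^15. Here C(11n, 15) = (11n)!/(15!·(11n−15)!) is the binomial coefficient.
lim = 1/15! = 1/1307674368000

With N = 11n → ∞: C(N, 15) / N^15 = [N(N−1)…(N−14)] / (15! · N^15) = (1/15!) · 1 · (1 − 1/(11n)) · … · (1 − 14/(11n)). Each factor → 1 as N → ∞, so the limit is 1/15! = 1/1307674368000.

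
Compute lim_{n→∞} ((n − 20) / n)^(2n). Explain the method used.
lim = e^(−40)

Rewrite as (1 − 20/n)^(2n). By the standard limit (1 + x/n)^n → e^x, we have (1 − 20/n)^n → e^(−20), and raising to the 2nd power gives e^(−40).
More precisely, ln[(1 − 20/n)^(2n)] = 2n · ln(1 − 20/n) = 2n · (-20/n + O(1/n^2)) = -40 + O(1/n) → -40.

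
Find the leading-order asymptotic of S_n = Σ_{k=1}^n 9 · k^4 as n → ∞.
S_n ~ 9 · n^5 / 5

By integral comparison (Euler-Maclaurin), Σ_{k=1}^n 9 · k^4 = 9 · ∫_0^n x^4 dx + O(n^4) = 9 · n^5/5 + O(n^4). (Equivalently, Faulhaber's formula gives the same leading term.)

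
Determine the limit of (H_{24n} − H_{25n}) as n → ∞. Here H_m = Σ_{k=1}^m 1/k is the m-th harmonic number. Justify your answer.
lim = ln(24/25)

Euler-Maclaurin gives H_m = ln m + γ + 1/(2m) + O(1/m^2). The γ and O(1/m) terms cancel in the difference:
  H_{24n} − H_{25n} = ln(24n) − ln(25n) + O(1/n) = ln(24/25) + O(1/n).
Hence the limit is ln(24/25).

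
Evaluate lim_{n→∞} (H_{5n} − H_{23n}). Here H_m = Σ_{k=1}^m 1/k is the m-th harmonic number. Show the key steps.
lim = ln(5/23)

Euler-Maclaurin gives H_m = ln m + γ + 1/(2m) + O(1/m^2). The γ and O(1/m) terms cancel in the difference:
  H_{5n} − H_{23n} = ln(5n) − ln(23n) + O(1/n) = ln(5/23) + O(1/n).
Hence the limit is ln(5/23).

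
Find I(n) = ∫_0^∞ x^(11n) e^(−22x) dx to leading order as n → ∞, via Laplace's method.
I(n) ~ (sqrt(2π·11n) / 22) · (11n/(22e))^(11n)

Write the integrand as exp(11n ln x − 22x) and set f(x) = 11n ln x − 22x. Then f'(x) = 11n/x − 22 = 0 at x* = 11n/22, and f''(x*) = −11n/x*^2 = −22^2/(11n). Laplace's method (interior maximum) gives
  I(n) ~ e^(f(x*)) · sqrt(2π / |f''(x*)|)
        = exp(11n ln(11n/22) − 11n) · sqrt(2π · 11n / 22^2)
        = (11n/22)^(11n) e^(−11n) · sqrt(2π·11n) / 22
        = (sqrt(2π·11n) / 22) · (11n/(22e))^(11n).
This matches Γ(11n+1)/22^(11n+1) with Stirling applied to Γ.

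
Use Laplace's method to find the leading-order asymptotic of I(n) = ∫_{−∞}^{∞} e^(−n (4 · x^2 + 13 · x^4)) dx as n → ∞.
I(n) ~ sqrt(π/(4n))

φ(x) = 4 · x^2 + 13 · x^4 has its unique global minimum at x* = 0 (since φ'(x) = 8x + 52x^3 = 0 only at x = 0 for real x with both coefficients positive, and φ → ∞ as |x| → ∞). At x* = 0, φ(0) = 0 and φ''(0) = 8. Laplace's method then gives
  I(n) ~ sqrt(2π / (n · φ''(0))) · e^(−n φ(0)) = sqrt(2π / (8n)) = sqrt(π/(4n)).
The 13 · x^4 term contributes only at subleading order (an O(1/n) relative correction).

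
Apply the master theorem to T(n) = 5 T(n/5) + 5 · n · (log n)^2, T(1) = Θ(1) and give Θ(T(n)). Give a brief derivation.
T(n) = Θ(n · (log n)^3)

Here log_5 5 = 1 and f(n) = 5 · n · (log n)^2 = Θ(n^(log_5 5) · (log n)^2). This is the extended Case 2 of the master theorem (f matches the critical exponent up to log factors), giving T(n) = Θ(n^(log_5 5) · (log n)^(2+1)) = Θ(n · (log n)^3).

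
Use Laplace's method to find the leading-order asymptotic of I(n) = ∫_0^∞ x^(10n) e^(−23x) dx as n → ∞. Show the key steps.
I(n) ~ (sqrt(2π·10n) / 23) · (10n/(23e))^(10n)

Write the integrand as exp(10n ln x − 23x) and set f(x) = 10n ln x − 23x. Then f'(x) = 10n/x − 23 = 0 at x* = 10n/23, and f''(x*) = −10n/x*^2 = −23^2/(10n). Laplace's method (interior maximum) gives
  I(n) ~ e^(f(x*)) · sqrt(2π / |f''(x*)|)
        = exp(10n ln(10n/23) − 10n) · sqrt(2π · 10n / 23^2)
        = (10n/23)^(10n) e^(−10n) · sqrt(2π·10n) / 23
        = (sqrt(2π·10n) / 23) · (10n/(23e))^(10n).
This matches Γ(10n+1)/23^(10n+1) with Stirling applied to Γ.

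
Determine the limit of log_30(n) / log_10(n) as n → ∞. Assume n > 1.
lim = ln(10) / ln(30) = log_30(10)

Change of base: log_30(n) = ln n / ln 30 and log_10(n) = ln n / ln 10. The ratio is (ln n / ln 30) · (ln 10 / ln n) = ln 10 / ln 30, a constant independent of n. So the limit is ln 10 / ln 30 = log_30(10).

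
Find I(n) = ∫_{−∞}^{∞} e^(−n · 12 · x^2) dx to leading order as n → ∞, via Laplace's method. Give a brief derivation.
I(n) = sqrt(π/(12n))

Here φ(x) = 12 · x^2 has its unique minimum at x* = 0 with φ(x*) = 0 and φ''(x*) = 24. Laplace's method gives
  I(n) ~ e^(−n φ(x*)) · sqrt(2π / (n · φ''(x*))) = sqrt(2π / (24n)) = sqrt(π/(12n)).
This is exact: substituting u = (x − 0)·sqrt(12n) gives I(n) = (1/sqrt(12n)) ∫_{−∞}^{∞} e^(−u^2) du = sqrt(π/(12n)).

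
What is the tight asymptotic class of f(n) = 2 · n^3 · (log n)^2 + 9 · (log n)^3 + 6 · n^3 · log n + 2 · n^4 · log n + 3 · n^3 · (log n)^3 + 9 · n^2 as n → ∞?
f(n) ∈ Θ(n^4 · log n)

Compare the terms by growth order. For large n, n^a · (log n)^b dominates n^a' · (log n)^b' iff a > a', or (a = a' and b > b'). Ranking the 6 terms shows the dominant one is 2 · n^4 · log n. Hence f(n) ∈ Θ(n^4 · log n).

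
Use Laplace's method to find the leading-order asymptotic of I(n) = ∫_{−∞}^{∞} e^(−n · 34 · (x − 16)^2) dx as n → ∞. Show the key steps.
I(n) = sqrt(π/(34n))

Here φ(x) = 34 · (x − 16)^2 has its unique minimum at x* = 16 with φ(x*) = 0 and φ''(x*) = 68. Laplace's method gives
  I(n) ~ e^(−n φ(x*)) · sqrt(2π / (n · φ''(x*))) = sqrt(2π / (68n)) = sqrt(π/(34n)).
This is exact: substituting u = (x − 16)·sqrt(34n) gives I(n) = (1/sqrt(34n)) ∫_{−∞}^{∞} e^(−u^2) du = sqrt(π/(34n)).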